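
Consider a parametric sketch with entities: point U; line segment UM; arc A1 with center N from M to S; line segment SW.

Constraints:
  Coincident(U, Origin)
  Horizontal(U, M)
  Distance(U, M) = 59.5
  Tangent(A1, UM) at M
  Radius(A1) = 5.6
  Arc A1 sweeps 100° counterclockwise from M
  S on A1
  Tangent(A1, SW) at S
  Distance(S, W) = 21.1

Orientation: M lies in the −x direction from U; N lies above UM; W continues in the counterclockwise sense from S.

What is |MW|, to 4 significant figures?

27.41

U is at the origin; UM is horizontal with |UM| = 59.5 and M on the −x side, so M = (-59.50, 0.000). A1 meets UM tangentially, so NM is at right angles to UM, so N = M + (0, 5.6) = (-59.50, 5.600). On A1, M sits at bearing -90° from N; a 100° counterclockwise sweep puts S at bearing 10°, so S = N + 5.6·(cos 10°, sin 10°) = (-53.99, 6.572). Since A1 is tangent to SW there, NS ⟂ SW, so SW runs along (−sin 10°, cos 10°); with |SW| = 21.1, W = (-57.65, 27.35). Then |MW| = |W − M| = 27.41.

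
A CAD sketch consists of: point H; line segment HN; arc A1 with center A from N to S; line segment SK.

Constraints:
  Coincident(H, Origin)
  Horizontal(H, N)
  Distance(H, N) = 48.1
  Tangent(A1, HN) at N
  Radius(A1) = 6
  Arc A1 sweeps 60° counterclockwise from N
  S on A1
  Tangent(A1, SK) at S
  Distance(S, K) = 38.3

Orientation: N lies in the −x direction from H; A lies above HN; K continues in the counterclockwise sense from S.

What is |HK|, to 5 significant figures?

43.272

H is at the origin; H and N share the same y with |HN| = 48.1 and N on the −x side, so N = (-48.100, 0.0000). Since A1 is tangent to HN there, AN ⟂ HN, so A = N + (0, 6) = (-48.100, 6.0000). On A1, N sits at bearing -90° from A; a 60° counterclockwise sweep puts S at bearing -30°, so S = A + 6.0·(cos -30°, sin -30°) = (-42.904, 3.0000). A1 meets SK tangentially, so AS is at right angles to SK, so SK runs along (−sin -30°, cos -30°); with |SK| = 38.3, K = (-23.754, 36.169). Then |HK| = |K − H| = 43.272.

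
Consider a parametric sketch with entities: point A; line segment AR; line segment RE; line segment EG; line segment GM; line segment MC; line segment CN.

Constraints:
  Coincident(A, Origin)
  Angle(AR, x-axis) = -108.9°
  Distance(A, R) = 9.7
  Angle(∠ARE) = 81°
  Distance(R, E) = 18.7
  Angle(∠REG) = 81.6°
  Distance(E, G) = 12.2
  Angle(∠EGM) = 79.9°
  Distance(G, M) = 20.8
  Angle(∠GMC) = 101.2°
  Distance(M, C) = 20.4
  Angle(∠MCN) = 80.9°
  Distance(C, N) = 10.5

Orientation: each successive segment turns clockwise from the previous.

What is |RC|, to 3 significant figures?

14.8

A is at the origin; AR runs at -108.9° with length 9.7, so R = (-3.14, -9.18). ∠ARE = 81.0° gives RE at 152° from the x-axis; with |RE| = 18.7, E = (-19.7, -0.427). ∠REG = 81.6° gives EG at 53.7° from the x-axis; with |EG| = 12.2, G = (-12.4, 9.41). ∠EGM = 79.9° gives GM at -46.4° from the x-axis; with |GM| = 20.8, M = (1.90, -5.66). ∠GMC = 101.2° gives MC at -125° from the x-axis; with |MC| = 20.4, C = (-9.86, -22.3). Then |RC| = |C − R| = 14.8.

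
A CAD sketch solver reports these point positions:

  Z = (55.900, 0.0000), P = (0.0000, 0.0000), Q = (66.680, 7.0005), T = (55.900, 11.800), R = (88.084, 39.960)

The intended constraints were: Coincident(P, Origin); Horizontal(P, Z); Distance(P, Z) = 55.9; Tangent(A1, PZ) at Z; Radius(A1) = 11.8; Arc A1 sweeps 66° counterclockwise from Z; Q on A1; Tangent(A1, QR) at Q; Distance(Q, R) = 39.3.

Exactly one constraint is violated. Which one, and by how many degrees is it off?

Tangent(A1, QR) at Q — off by 9.00°.

P = (0.00, 0.00) ✓; P.y = 0.00, Z.y = 0.00 ✓; |PZ| = 55.90 ✓; ∠(TZ, ZP) = 90.00° ✓; |TZ| = 11.80 ✓; bearing(T→Q) − bearing(T→Z) = 66.00° ✓; |TQ| = 11.80 ✓; ∠(TQ, QR) = 99.00° ✗; |QR| = 39.30 ✓.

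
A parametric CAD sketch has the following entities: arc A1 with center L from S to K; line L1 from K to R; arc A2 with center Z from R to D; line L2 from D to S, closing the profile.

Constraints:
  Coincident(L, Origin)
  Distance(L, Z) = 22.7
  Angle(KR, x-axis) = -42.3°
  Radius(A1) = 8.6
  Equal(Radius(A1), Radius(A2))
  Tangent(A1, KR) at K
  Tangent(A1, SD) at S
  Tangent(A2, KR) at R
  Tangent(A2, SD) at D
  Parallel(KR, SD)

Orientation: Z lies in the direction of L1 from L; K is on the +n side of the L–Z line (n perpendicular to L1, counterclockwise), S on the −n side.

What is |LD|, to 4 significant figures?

24.27

Tangency of A1 to both parallel lines with radius 8.6 puts K and S at L ± 8.6·n: K = (5.788, 6.361), S = (-5.788, -6.361). Equal radii place R and D the same way about Z: R = Z + 8.6·n = (22.58, -8.917), D = Z − 8.6·n = (11.00, -21.64). Then |LD| = |D − L| = 24.27.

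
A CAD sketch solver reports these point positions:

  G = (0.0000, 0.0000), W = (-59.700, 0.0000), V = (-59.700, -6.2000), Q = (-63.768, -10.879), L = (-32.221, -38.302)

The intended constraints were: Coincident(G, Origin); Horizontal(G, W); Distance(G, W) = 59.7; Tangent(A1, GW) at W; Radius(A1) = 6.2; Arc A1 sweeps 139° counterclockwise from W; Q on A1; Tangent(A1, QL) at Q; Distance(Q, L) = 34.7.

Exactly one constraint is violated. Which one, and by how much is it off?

Distance(Q, L) = 34.7 — off by 7.10.

G = (0.00, 0.00) ✓; G.y = 0.00, W.y = 0.00 ✓; |GW| = 59.70 ✓; ∠(VW, WG) = 90.00° ✓; |VW| = 6.200 ✓; bearing(V→Q) − bearing(V→W) = 139.0° ✓; |VQ| = 6.200 ✓; ∠(VQ, QL) = 90.00° ✓; |QL| = 41.80 ✗.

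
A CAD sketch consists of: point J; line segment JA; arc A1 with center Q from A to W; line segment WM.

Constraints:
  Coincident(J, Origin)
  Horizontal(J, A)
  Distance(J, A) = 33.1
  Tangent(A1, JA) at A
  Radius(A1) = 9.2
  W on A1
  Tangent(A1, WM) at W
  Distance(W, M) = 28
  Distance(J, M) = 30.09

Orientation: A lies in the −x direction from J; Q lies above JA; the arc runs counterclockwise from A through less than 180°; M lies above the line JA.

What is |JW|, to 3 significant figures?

25.6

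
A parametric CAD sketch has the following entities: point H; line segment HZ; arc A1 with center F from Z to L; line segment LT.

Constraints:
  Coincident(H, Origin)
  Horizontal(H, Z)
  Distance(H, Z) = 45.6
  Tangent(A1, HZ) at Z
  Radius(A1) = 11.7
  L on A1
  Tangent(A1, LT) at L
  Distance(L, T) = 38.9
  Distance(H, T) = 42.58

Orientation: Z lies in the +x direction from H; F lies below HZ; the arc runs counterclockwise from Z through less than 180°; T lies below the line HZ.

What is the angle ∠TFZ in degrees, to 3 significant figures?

133°

Checks: ∠(FZ, ZH) = 90.00° ✓; |FL| = 11.70 ✓; ∠(FL, LT) = 90.00° ✓; |LT| = 38.90 ✓; |HT| = 42.58 ✓.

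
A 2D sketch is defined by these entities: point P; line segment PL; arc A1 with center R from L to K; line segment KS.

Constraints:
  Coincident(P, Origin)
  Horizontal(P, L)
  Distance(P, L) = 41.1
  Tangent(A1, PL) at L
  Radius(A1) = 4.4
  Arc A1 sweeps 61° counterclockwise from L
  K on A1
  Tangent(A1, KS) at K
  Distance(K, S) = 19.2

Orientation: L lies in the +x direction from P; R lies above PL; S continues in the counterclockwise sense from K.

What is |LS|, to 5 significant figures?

23.160

P is at the origin; P and L share the same y with |PL| = 41.1 and L on the +x side, so L = (41.100, 0.0000). The tangent condition forces RL to be normal to PL, so R = L + (0, 4.4) = (41.100, 4.4000). On A1, L sits at bearing -90° from R; a 61° counterclockwise sweep puts K at bearing -29°, so K = R + 4.4·(cos -29°, sin -29°) = (44.948, 2.2668). A1 meets KS tangentially, so RK is at right angles to KS, so KS runs along (−sin -29°, cos -29°); with |KS| = 19.2, S = (54.257, 19.060). Then |LS| = |S − L| = 23.160.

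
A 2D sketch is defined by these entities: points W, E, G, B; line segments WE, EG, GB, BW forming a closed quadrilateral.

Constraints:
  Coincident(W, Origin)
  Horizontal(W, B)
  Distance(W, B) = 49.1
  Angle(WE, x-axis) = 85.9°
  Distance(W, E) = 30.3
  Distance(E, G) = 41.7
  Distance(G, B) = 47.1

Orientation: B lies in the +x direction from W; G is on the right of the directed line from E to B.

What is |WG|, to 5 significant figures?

11.957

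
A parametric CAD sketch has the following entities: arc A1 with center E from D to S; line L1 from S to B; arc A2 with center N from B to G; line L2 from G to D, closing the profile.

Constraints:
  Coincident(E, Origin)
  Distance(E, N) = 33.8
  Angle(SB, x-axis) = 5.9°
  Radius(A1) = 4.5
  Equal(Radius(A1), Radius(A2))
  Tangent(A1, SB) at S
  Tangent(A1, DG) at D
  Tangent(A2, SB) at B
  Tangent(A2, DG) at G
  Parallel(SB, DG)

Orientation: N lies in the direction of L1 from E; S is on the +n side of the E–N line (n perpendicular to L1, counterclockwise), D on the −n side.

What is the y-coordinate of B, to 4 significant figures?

7.951

The slot axis is L1's direction at 5.9°, so u = (cos 5.9°, sin 5.9°) = (0.9947, 0.1028) and n = (−sin 5.9°, cos 5.9°) = (-0.1028, 0.9947). E is at the origin and N lies 33.8 along u from E, so N = 33.8·u = (33.62, 3.474). Tangency of A1 to both parallel lines with radius 4.5 puts S and D at E ± 4.5·n: S = (-0.4626, 4.476), D = (0.4626, -4.476). Equal radii place B and G the same way about N: B = N + 4.5·n = (33.16, 7.951), G = N − 4.5·n = (34.08, -1.002). So B.y = 7.951.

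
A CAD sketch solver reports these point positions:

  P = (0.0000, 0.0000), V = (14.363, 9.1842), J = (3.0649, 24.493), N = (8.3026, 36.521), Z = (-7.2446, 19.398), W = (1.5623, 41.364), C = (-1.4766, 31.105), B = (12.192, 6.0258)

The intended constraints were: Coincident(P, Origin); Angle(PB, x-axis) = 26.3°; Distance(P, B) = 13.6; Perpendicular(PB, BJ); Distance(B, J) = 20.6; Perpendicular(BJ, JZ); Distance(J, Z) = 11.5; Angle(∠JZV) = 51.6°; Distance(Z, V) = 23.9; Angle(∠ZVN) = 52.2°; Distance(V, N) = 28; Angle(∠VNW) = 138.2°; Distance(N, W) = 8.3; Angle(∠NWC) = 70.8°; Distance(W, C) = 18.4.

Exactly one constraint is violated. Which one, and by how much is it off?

Distance(W, C) = 18.4 — off by 7.70.

P = (0.00, 0.00) ✓; PB at 26.30° ✓; |PB| = 13.60 ✓; ∠(PB, BJ) = 90.00° ✓; |BJ| = 20.60 ✓; ∠(BJ, JZ) = 90.00° ✓; |JZ| = 11.50 ✓; ∠JZV = 51.60° ✓; |ZV| = 23.90 ✓; ∠ZVN = 52.20° ✓; |VN| = 28.00 ✓; ∠VNW = 138.2° ✓; |NW| = 8.300 ✓; ∠NWC = 70.80° ✓; |WC| = 10.70 ✗.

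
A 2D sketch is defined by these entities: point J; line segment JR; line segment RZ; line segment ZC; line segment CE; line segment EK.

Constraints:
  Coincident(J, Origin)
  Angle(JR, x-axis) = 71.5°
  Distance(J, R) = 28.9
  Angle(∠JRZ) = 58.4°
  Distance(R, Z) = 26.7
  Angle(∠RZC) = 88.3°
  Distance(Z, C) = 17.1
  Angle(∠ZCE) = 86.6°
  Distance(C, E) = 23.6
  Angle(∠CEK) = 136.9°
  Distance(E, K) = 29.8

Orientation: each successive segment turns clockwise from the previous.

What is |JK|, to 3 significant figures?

45.4

J is at the origin; JR runs at 71.5° with length 28.9, so R = (9.17, 27.4). ∠JRZ = 58.4° gives RZ at -50.1° from the x-axis; with |RZ| = 26.7, Z = (26.3, 6.92). ∠RZC = 88.3° gives ZC at -142° from the x-axis; with |ZC| = 17.1, C = (12.9, -3.65). ∠ZCE = 86.6° gives CE at 125° from the x-axis; with |CE| = 23.6, E = (-0.610, 15.7). ∠CEK = 136.9° gives EK at 81.7° from the x-axis; with |EK| = 29.8, K = (3.69, 45.2). Then |JK| = |K − J| = 45.4.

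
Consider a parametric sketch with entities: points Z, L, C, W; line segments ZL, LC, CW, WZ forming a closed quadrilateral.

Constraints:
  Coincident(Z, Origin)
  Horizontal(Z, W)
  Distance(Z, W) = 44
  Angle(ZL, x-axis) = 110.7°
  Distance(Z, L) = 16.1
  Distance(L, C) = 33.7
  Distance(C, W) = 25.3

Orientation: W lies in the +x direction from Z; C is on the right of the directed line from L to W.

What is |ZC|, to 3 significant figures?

20.9

Z is at the origin; ZW is horizontal with |ZW| = 44.0 and W in +x, so W = (44.0, 0). ZL runs at 110.7° with |ZL| = 16.1, so L = (-5.69, 15.1). C is determined by |LC| = 33.7 and |CW| = 25.3 together: it lies at the intersection of circle(L, 33.7) and circle(W, 25.3). With |LW| = 51.9, the foot of the radical line on LW is 30.7 from L and the perpendicular offset is √(33.7² − 30.7²) = 13.8. Taking the right-of-LW solution: C = (19.7, -7.08).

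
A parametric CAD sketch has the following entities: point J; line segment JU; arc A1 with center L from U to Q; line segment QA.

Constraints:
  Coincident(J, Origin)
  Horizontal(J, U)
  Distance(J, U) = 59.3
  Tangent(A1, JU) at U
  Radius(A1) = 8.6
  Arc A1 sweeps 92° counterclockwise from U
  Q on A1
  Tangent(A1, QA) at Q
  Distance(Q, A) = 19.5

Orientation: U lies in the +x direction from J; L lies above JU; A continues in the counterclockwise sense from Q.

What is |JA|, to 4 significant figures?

72.96

On A1, U sits at bearing -90° from L; a 92° counterclockwise sweep puts Q at bearing 2°, so Q = L + 8.6·(cos 2°, sin 2°) = (67.89, 8.900). A1 meets QA tangentially, so LQ is at right angles to QA, so QA runs along (−sin 2°, cos 2°); with |QA| = 19.5, A = (67.21, 28.39). Then |JA| = |A − J| = 72.96.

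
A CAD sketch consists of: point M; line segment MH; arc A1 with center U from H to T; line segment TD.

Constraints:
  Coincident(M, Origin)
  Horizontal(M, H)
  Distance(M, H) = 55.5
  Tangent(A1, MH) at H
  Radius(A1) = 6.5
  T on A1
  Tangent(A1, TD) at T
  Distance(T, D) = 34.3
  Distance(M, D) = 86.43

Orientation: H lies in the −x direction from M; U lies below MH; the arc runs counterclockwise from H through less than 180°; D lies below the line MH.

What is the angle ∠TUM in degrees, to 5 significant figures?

137.41°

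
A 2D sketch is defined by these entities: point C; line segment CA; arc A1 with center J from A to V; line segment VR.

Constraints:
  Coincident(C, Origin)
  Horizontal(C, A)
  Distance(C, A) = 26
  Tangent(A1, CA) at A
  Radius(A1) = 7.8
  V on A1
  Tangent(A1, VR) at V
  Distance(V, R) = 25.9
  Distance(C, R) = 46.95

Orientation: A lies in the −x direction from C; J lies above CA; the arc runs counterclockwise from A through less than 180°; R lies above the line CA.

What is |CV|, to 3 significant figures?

22.5

C is at the origin; C and A share the same y with |CA| = 26.0 and A on the −x side, so A = (-26.0, 0.00). A1 meets CA tangentially, so JA is at right angles to CA, so J = A + (0, 7.8) = (-26.0, 7.80). Since JV ⟂ VR (tangency), |JR| = √(7.8² + 25.9²) = 27.0 regardless of where V sits on A1. So R lies on both circle(C, 46.95) and circle(J, 27.0); the above-CA intersection is R = (-32.3, 34.1). V is the foot of the tangent from R: V = (-19.3, 11.7).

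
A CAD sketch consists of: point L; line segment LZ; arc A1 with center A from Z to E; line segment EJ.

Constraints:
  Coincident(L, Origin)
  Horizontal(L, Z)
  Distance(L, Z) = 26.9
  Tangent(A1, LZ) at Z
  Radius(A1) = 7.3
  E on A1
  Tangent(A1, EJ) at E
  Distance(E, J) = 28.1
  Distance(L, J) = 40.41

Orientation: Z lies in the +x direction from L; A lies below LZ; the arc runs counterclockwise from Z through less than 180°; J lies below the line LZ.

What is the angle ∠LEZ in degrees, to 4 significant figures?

114.7°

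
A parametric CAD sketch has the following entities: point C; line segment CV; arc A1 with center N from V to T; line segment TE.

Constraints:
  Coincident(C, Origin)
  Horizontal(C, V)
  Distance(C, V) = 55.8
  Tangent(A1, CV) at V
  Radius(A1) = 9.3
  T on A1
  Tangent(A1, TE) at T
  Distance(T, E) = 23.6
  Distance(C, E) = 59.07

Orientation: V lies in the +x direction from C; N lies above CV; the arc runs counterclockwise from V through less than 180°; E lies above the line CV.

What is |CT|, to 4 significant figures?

64.89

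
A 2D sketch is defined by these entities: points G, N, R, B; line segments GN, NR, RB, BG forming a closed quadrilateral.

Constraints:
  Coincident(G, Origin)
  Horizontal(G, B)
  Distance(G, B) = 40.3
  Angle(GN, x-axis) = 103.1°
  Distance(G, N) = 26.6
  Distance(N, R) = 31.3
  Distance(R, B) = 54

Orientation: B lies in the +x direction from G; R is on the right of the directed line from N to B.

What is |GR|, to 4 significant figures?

14.24

G is at the origin; G and B share the same y with |GB| = 40.3 and B in +x, so B = (40.3, 0). GN runs at 103.1° with |GN| = 26.6, so N = (-6.029, 25.91). R is determined by |NR| = 31.3 and |RB| = 54.0 together: it lies at the intersection of circle(N, 31.3) and circle(B, 54.0). With |NB| = 53.08, the foot of the radical line on NB is 8.301 from N and the perpendicular offset is √(31.3² − 8.301²) = 30.18. Taking the right-of-NB solution: R = (-13.51, -4.484).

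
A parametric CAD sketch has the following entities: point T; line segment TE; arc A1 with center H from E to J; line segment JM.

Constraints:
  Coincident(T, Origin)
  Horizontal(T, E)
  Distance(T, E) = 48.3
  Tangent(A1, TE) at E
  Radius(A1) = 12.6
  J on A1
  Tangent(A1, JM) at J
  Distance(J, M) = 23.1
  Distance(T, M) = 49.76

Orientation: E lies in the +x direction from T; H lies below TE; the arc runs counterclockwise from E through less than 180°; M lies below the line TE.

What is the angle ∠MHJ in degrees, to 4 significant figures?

61.39°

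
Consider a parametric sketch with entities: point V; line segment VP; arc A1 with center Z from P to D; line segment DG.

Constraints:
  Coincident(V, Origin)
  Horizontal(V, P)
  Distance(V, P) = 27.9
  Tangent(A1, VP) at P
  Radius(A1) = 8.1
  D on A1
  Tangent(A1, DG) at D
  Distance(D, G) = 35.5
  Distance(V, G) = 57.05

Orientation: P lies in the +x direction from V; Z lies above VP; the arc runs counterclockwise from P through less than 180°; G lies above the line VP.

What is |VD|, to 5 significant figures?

36.841

Checks: |VP| = 27.90 ✓; |ZD| = 8.100 ✓; ∠(ZD, DG) = 90.00° ✓; |DG| = 35.50 ✓; |VG| = 57.05 ✓.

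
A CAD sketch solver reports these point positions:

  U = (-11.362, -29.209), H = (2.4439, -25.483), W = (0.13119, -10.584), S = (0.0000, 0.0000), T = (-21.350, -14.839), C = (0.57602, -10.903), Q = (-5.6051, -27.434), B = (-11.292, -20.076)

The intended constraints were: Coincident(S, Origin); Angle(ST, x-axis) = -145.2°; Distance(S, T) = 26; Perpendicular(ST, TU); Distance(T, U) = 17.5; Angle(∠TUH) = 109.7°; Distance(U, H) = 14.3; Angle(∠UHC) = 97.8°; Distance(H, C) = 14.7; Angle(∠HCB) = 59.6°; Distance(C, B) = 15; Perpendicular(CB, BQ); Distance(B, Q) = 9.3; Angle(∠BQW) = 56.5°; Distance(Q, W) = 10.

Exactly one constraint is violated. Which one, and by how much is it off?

Distance(Q, W) = 10 — off by 7.80.

S = (0.00, 0.00) ✓; ST at -145.2° ✓; |ST| = 26.00 ✓; ∠(ST, TU) = 90.00° ✓; |TU| = 17.50 ✓; ∠TUH = 109.7° ✓; |UH| = 14.30 ✓; ∠UHC = 97.80° ✓; |HC| = 14.70 ✓; ∠HCB = 59.60° ✓; |CB| = 15.00 ✓; ∠(CB, BQ) = 90.00° ✓; |BQ| = 9.300 ✓; ∠BQW = 56.50° ✓; |QW| = 17.80 ✗.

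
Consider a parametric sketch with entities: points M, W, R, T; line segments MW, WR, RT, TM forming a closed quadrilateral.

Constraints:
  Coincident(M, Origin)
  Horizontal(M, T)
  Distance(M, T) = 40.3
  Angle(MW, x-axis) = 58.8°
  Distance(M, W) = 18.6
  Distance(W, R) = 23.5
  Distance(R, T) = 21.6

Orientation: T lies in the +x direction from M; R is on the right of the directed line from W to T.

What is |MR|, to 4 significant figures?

20.16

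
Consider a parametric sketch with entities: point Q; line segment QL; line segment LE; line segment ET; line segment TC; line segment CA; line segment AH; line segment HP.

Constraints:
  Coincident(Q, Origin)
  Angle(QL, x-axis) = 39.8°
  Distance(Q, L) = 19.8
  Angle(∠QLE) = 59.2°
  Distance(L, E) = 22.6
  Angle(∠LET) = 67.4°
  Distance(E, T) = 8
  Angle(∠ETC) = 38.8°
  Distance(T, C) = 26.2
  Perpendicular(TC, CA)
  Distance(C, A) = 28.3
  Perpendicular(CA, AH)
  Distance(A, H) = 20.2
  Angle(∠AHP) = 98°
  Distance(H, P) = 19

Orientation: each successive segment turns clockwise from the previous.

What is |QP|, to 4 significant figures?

23.42

Q is at the origin; QL runs at 39.8° with length 19.8, so L = (15.21, 12.67). ∠QLE = 59.2° gives LE at -81.00° from the x-axis; with |LE| = 22.6, E = (18.75, -9.648). ∠LET = 67.4° gives ET at 166.4° from the x-axis; with |ET| = 8.0, T = (10.97, -7.766). ∠ETC = 38.8° gives TC at 25.20° from the x-axis; with |TC| = 26.2, C = (34.68, 3.389). TC ⟂ CA, so CA runs at -64.80°; with |CA| = 28.3, A = (46.73, -22.22). CA ⟂ AH, so AH runs at -154.8°; with |AH| = 20.2, H = (28.45, -30.82). ∠AHP = 98.0° gives HP at 123.2° from the x-axis; with |HP| = 19.0, P = (18.05, -14.92). Then |QP| = |P − Q| = 23.42.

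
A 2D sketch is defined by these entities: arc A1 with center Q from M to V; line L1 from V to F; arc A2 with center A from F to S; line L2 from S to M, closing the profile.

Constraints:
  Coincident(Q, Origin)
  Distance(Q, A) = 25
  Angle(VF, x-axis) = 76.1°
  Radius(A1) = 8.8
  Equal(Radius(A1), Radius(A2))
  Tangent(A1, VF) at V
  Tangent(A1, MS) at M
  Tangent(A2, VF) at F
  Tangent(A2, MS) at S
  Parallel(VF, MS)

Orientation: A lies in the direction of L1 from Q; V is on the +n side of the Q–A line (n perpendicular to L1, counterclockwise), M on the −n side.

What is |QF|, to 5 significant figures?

26.504

The slot axis is L1's direction at 76.1°, so u = (cos 76.1°, sin 76.1°) = (0.24023, 0.97072) and n = (−sin 76.1°, cos 76.1°) = (-0.97072, 0.24023). Q is at the origin and A lies 25.0 along u from Q, so A = 25.0·u = (6.0057, 24.268). Tangency of A1 to both parallel lines with radius 8.8 puts V and M at Q ± 8.8·n: V = (-8.5423, 2.1140), M = (8.5423, -2.1140). Equal radii place F and S the same way about A: F = A + 8.8·n = (-2.5366, 26.382), S = A − 8.8·n = (14.548, 22.154). Then |QF| = |F − Q| = 26.504.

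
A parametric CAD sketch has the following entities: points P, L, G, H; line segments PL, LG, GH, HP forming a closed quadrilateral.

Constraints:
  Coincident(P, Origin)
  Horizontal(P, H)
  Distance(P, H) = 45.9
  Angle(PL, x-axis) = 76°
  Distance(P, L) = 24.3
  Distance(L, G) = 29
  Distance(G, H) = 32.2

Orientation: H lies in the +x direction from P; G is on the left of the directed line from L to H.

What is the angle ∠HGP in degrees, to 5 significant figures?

70.105°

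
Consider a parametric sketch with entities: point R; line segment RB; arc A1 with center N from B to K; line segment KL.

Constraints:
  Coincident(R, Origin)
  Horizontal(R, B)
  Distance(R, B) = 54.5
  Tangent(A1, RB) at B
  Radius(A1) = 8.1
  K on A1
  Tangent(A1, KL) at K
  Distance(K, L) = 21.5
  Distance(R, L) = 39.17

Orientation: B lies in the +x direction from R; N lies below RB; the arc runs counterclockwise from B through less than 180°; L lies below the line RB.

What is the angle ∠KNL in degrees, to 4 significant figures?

69.36°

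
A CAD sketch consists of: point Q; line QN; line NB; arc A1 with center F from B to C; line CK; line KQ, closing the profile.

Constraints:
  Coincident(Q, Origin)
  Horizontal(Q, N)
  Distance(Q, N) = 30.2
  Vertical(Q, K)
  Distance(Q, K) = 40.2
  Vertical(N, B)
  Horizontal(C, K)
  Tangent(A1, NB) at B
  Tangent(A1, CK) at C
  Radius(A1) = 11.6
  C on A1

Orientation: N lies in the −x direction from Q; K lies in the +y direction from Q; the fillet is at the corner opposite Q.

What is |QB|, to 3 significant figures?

41.6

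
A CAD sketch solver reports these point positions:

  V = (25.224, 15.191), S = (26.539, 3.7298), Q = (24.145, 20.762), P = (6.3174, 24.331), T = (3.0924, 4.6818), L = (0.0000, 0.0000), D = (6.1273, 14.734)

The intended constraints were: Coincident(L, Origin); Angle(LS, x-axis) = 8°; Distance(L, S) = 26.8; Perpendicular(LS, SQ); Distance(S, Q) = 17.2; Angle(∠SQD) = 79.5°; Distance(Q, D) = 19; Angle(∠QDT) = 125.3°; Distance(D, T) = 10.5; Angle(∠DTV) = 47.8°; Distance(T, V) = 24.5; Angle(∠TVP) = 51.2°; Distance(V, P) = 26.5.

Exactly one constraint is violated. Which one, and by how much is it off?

Distance(V, P) = 26.5 — off by 5.50.

L = (0.00, 0.00) ✓; LS at 8.000° ✓; |LS| = 26.80 ✓; ∠(LS, SQ) = 90.00° ✓; |SQ| = 17.20 ✓; ∠SQD = 79.50° ✓; |QD| = 19.00 ✓; ∠QDT = 125.3° ✓; |DT| = 10.50 ✓; ∠DTV = 47.80° ✓; |TV| = 24.50 ✓; ∠TVP = 51.20° ✓; |VP| = 21.00 ✗.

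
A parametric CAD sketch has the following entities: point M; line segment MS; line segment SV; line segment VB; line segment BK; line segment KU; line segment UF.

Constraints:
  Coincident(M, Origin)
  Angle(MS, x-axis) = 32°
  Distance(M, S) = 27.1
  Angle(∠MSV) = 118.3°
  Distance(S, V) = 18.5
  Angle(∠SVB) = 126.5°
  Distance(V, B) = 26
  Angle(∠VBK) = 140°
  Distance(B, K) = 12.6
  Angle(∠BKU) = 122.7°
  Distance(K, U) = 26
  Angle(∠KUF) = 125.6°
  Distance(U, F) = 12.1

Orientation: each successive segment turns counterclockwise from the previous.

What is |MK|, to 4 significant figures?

47.04

M is at the origin; MS runs at 32.0° with length 27.1, so S = (22.98, 14.36). ∠MSV = 118.3° gives SV at 93.70° from the x-axis; with |SV| = 18.5, V = (21.79, 32.82). ∠SVB = 126.5° gives VB at 147.2° from the x-axis; with |VB| = 26.0, B = (-0.06648, 46.91). ∠VBK = 140.0° gives BK at -172.8° from the x-axis; with |BK| = 12.6, K = (-12.57, 45.33). Then |MK| = |K − M| = 47.04.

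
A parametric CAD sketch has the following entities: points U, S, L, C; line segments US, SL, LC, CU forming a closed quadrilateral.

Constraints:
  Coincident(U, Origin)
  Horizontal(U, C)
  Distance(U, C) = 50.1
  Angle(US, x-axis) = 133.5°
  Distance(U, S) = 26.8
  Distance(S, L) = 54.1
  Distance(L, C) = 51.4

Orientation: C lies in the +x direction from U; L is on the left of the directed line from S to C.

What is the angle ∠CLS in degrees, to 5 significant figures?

84.924°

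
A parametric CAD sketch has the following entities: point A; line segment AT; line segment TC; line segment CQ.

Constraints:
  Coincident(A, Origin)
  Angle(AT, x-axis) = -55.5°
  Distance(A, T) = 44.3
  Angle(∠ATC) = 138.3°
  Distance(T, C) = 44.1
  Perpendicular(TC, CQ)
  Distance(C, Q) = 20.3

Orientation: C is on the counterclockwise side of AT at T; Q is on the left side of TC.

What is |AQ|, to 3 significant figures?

77.7

∠ATC = 138.3°, so TC runs at -55.5° + (180° − 138.3°) = -13.8° from the x-axis; with |TC| = 44.1, C = T + 44.1·(cos -13.8°, sin -13.8°) = (67.9, -47.0). The perpendicularity gives CQ at right angles to TC; with |CQ| = 20.3 on the left of TC, Q = C + 20.3·(0.239, 0.971) = (72.8, -27.3). Then |AQ| = |Q − A| = 77.7.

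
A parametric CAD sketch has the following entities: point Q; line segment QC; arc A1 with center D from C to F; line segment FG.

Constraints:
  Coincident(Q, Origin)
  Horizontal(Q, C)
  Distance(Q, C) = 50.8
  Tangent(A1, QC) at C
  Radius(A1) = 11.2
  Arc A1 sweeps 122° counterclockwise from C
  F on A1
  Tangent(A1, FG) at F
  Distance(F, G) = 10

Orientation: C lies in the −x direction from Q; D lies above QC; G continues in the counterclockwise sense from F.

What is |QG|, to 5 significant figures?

53.177

Q is at the origin; Q and C share the same y with |QC| = 50.8 and C on the −x side, so C = (-50.800, 0.0000). A1 meets QC tangentially, so DC is at right angles to QC, so D = C + (0, 11.2) = (-50.800, 11.200). On A1, C sits at bearing -90° from D; a 122° counterclockwise sweep puts F at bearing 32°, so F = D + 11.2·(cos 32°, sin 32°) = (-41.302, 17.135). Since A1 is tangent to FG there, DF ⟂ FG, so FG runs along (−sin 32°, cos 32°); with |FG| = 10.0, G = (-46.601, 25.616). Then |QG| = |G − Q| = 53.177.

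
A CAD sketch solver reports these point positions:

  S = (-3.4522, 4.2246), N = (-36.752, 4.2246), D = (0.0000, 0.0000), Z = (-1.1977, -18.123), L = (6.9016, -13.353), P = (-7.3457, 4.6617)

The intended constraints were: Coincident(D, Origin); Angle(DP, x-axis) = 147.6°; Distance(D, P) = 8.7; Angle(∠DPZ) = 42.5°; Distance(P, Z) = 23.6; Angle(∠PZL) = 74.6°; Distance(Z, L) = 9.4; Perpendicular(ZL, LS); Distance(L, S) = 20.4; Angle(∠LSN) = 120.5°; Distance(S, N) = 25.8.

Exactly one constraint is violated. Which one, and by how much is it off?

Distance(S, N) = 25.8 — off by 7.50.

D = (0.00, 0.00) ✓; DP at 147.6° ✓; |DP| = 8.700 ✓; ∠DPZ = 42.50° ✓; |PZ| = 23.60 ✓; ∠PZL = 74.60° ✓; |ZL| = 9.400 ✓; ∠(ZL, LS) = 90.00° ✓; |LS| = 20.40 ✓; ∠LSN = 120.5° ✓; |SN| = 33.30 ✗.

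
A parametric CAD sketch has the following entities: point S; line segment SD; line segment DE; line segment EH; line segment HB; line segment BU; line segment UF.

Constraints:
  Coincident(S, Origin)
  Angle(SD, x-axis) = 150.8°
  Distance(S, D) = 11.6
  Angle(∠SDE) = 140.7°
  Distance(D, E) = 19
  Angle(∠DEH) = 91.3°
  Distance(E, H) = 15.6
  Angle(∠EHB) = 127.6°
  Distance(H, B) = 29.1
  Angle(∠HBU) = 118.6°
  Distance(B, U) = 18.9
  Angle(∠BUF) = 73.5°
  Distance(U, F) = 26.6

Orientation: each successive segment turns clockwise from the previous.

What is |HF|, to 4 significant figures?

25.28

S is at the origin; SD runs at 150.8° with length 11.6, so D = (-10.13, 5.659). ∠SDE = 140.7° gives DE at 111.5° from the x-axis; with |DE| = 19.0, E = (-17.09, 23.34). ∠DEH = 91.3° gives EH at 22.80° from the x-axis; with |EH| = 15.6, H = (-2.708, 29.38). ∠EHB = 127.6° gives HB at -29.60° from the x-axis; with |HB| = 29.1, B = (22.59, 15.01). ∠HBU = 118.6° gives BU at -91.00° from the x-axis; with |BU| = 18.9, U = (22.26, -3.888). ∠BUF = 73.5° gives UF at 162.5° from the x-axis; with |UF| = 26.6, F = (-3.105, 4.110). Then |HF| = |F − H| = 25.28.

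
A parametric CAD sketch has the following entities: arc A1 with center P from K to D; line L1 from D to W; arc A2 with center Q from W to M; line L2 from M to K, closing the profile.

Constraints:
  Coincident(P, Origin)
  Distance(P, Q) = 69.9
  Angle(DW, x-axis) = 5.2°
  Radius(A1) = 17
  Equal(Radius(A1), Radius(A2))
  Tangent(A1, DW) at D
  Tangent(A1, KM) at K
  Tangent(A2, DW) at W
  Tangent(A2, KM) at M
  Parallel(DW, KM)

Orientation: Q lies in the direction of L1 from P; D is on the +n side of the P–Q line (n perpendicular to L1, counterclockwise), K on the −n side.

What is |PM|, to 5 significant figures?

71.938

The slot axis is L1's direction at 5.2°, so u = (cos 5.2°, sin 5.2°) = (0.99588, 0.090633) and n = (−sin 5.2°, cos 5.2°) = (-0.090633, 0.99588). P is at the origin and Q lies 69.9 along u from P, so Q = 69.9·u = (69.612, 6.3352). Tangency of A1 to both parallel lines with radius 17.0 puts D and K at P ± 17.0·n: D = (-1.5408, 16.930), K = (1.5408, -16.930). Equal radii place W and M the same way about Q: W = Q + 17.0·n = (68.072, 23.265), M = Q − 17.0·n = (71.153, -10.595). Then |PM| = |M − P| = 71.938.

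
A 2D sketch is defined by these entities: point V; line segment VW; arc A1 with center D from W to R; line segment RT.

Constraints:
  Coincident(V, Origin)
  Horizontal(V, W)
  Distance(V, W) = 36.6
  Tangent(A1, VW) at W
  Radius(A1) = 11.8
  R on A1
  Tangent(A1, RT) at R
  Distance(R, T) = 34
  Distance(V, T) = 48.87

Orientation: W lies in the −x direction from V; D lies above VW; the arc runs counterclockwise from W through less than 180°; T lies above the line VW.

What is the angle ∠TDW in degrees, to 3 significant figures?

154°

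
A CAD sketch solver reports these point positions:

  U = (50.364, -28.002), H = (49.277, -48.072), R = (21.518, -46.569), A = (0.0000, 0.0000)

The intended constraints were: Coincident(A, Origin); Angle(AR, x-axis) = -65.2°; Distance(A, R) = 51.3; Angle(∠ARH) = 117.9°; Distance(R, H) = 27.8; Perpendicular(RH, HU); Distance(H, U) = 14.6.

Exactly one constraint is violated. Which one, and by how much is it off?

Distance(H, U) = 14.6 — off by 5.50.

A = (0.00, 0.00) ✓; AR at -65.20° ✓; |AR| = 51.30 ✓; ∠ARH = 117.9° ✓; |RH| = 27.80 ✓; ∠(RH, HU) = 90.00° ✓; |HU| = 20.10 ✗.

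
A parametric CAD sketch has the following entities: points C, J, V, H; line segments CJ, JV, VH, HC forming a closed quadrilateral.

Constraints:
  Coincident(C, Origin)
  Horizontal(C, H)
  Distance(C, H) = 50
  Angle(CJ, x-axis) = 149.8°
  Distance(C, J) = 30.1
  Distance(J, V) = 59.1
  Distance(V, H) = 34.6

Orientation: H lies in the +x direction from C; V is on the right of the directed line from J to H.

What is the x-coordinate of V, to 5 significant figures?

21.637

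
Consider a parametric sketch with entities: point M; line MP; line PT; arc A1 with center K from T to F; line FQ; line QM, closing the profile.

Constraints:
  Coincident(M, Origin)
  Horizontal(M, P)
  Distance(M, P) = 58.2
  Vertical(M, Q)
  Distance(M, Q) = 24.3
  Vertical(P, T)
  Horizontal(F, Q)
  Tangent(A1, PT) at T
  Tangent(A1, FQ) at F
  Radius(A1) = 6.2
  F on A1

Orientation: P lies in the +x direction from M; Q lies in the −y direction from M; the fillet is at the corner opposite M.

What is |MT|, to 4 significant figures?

60.95

M is at the origin; MP is horizontal with |MP| = 58.2 and P on the +x side, so P = (58.20, 0.000). M and Q share the same x with |MQ| = 24.3 and Q on the −y side, so Q = (0.000, -24.30). The virtual corner opposite M is at (58.20, -24.30). The tangent condition forces KT to be normal to PT and since A1 is tangent to FQ there, KF ⟂ FQ, with radius 6.2, so the center K sits 6.2 in from both sides at K = (52.00, -18.10). That places the tangent points at T = (58.20, -18.10) on PT and F = (52.00, -24.30) on FQ. Then |MT| = |T − M| = 60.95.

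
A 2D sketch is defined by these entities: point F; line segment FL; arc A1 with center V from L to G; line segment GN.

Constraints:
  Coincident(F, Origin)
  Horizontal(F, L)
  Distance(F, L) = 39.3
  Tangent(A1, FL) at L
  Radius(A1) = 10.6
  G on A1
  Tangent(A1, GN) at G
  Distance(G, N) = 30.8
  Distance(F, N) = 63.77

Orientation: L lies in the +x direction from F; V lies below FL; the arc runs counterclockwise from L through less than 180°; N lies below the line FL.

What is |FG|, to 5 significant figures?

34.778

F is at the origin; F and L share the same y with |FL| = 39.3 and L on the +x side, so L = (39.300, 0.0000). The tangent condition forces VL to be normal to FL, so V = L + (0, -10.6) = (39.300, -10.600). Since VG ⟂ GN (tangency), |VN| = √(10.6² + 30.8²) = 32.573 regardless of where G sits on A1. So N lies on both circle(F, 63.77) and circle(V, 32.573); the below-FL intersection is N = (47.993, -41.992). G is the foot of the tangent from N: G = (30.561, -16.599).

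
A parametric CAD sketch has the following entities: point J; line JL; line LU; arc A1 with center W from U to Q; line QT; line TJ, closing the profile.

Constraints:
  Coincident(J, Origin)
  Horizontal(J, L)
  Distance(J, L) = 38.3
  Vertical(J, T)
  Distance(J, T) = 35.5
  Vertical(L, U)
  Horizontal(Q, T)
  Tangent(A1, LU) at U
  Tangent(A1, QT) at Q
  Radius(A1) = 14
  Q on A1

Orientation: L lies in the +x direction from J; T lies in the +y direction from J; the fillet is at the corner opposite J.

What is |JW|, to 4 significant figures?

32.45

J is at the origin; J and L share the same y with |JL| = 38.3 and L on the +x side, so L = (38.30, 0.000). JT is vertical with |JT| = 35.5 and T on the +y side, so T = (0.000, 35.50). The virtual corner opposite J is at (38.30, 35.50). The tangent condition forces WU to be normal to LU and since A1 is tangent to QT there, WQ ⟂ QT, with radius 14.0, so the center W sits 14.0 in from both sides at W = (24.30, 21.50). Then |JW| = |W − J| = 32.45.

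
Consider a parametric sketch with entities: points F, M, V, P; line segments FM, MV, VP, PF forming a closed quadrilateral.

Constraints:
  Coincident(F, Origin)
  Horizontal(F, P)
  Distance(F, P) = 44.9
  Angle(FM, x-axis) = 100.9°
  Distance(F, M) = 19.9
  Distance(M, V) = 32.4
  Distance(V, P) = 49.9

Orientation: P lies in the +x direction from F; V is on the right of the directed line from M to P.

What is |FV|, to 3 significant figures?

13.3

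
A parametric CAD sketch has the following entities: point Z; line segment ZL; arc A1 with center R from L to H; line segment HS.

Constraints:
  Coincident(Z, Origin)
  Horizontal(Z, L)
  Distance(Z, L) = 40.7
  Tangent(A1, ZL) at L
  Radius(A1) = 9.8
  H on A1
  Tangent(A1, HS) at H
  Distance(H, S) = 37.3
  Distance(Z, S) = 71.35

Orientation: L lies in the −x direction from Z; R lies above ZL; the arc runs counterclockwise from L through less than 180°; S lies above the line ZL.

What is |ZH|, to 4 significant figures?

36.30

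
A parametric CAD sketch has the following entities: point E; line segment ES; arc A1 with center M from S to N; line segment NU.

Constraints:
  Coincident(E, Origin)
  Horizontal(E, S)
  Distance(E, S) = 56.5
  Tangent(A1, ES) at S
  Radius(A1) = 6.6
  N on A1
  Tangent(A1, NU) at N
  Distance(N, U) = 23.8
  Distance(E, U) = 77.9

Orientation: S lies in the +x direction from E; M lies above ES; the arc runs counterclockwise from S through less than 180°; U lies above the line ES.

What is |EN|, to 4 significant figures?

62.30

Checks: |MN| = 6.600 ✓; ∠(MN, NU) = 90.00° ✓; |NU| = 23.80 ✓; |EU| = 77.90 ✓.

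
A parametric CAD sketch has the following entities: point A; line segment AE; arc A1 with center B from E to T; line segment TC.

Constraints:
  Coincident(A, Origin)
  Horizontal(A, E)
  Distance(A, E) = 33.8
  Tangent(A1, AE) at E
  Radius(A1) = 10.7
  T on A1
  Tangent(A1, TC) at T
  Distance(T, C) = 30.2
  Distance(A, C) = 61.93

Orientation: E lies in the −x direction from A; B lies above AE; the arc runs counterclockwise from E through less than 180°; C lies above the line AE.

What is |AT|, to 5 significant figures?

31.972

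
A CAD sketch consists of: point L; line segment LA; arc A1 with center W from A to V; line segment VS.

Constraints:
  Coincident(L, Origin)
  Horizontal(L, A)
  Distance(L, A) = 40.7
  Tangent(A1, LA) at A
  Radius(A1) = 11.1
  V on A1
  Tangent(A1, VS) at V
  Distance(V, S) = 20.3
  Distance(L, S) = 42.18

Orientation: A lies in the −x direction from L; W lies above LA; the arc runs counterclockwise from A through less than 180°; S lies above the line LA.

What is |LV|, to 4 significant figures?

31.46

Checks: |WV| = 11.10 ✓; ∠(WV, VS) = 90.00° ✓; |VS| = 20.30 ✓; |LS| = 42.18 ✓.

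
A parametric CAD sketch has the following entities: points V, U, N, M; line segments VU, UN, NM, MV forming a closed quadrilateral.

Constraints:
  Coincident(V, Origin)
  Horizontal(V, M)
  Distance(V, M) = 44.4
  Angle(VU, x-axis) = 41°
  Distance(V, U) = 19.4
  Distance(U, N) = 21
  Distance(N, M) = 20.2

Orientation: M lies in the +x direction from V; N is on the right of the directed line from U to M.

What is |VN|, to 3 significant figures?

25.6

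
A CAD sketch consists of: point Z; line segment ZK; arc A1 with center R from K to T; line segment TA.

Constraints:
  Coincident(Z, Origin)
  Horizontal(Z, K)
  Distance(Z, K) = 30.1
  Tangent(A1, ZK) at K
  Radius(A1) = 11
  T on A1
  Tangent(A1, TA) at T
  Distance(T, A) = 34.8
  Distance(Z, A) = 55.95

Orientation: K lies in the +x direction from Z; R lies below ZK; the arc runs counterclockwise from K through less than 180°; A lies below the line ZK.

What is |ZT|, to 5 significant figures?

24.154

Z is at the origin; Z and K share the same y with |ZK| = 30.1 and K on the +x side, so K = (30.100, 0.0000). Tangency of A1 to ZK means the radius RK is perpendicular to ZK, so R = K + (0, -11) = (30.100, -11.000). Since RT ⟂ TA (tangency), |RA| = √(11.0² + 34.8²) = 36.497 regardless of where T sits on A1. So A lies on both circle(Z, 55.95) and circle(R, 36.497); the below-ZK intersection is A = (29.577, -47.493). T is the foot of the tangent from A: T = (19.565, -14.165).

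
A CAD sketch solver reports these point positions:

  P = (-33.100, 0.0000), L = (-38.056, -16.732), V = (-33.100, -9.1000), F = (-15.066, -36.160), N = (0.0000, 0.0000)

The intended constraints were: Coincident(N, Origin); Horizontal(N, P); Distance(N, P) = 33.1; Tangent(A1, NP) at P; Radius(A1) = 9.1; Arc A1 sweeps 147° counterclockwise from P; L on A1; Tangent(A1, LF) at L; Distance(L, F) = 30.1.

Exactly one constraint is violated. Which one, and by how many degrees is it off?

Tangent(A1, LF) at L — off by 7.20°.

N = (0.00, 0.00) ✓; N.y = 0.00, P.y = 0.00 ✓; |NP| = 33.10 ✓; ∠(VP, PN) = 90.00° ✓; |VP| = 9.100 ✓; bearing(V→L) − bearing(V→P) = 147.0° ✓; |VL| = 9.100 ✓; ∠(VL, LF) = 97.20° ✗; |LF| = 30.10 ✓.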